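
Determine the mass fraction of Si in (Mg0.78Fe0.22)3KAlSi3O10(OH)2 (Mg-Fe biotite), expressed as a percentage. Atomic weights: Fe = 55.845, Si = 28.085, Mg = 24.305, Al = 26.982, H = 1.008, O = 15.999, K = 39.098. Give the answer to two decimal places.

19.23 wt%

M((Mg0.78Fe0.22)3KAlSi3O10(OH)2) = 438.070 g/mol.
Si contributes 3 × 28.085 = 84.255 g per mole.
84.255/438.070 = 0.1923 → 19.23%.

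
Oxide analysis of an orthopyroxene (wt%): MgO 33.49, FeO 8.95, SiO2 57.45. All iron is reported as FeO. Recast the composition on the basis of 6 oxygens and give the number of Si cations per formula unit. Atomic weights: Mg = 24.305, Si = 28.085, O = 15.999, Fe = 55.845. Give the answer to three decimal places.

33.49 wt% MgO ÷ 40.304 g/mol = 0.83093 mol, giving 0.83093 Mg and 0.83093 O.
8.95 wt% FeO ÷ 71.844 g/mol = 0.12458 mol, giving 0.12458 Fe and 0.12458 O.
57.45 wt% SiO2 ÷ 60.083 g/mol = 0.95618 mol, giving 0.95618 Si and 1.91236 O.
Oxygen sums to 2.86787; scaling by 6/2.86787 = 2.09215 puts the formula on 6 O.
Si: 0.95618 × 2.09215 = 2.000 atoms per formula unit.

2.000 Si apfu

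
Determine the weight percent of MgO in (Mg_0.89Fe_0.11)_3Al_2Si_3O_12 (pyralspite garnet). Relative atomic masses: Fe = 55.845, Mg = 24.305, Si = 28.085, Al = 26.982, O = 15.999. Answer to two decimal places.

26.02 wt%

Formula mass = 413.530 g/mol.
2.67 Mg → 2.6700 mol MgO per formula unit; M(MgO) = 40.304, so MgO mass = 107.612 g.
107.612/413.530 × 100 = 26.02 wt%.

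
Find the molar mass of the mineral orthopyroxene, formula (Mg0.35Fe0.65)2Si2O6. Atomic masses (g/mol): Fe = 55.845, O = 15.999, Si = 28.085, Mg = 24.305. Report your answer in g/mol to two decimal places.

241.78 g/mol

M = 0.70(24.305) + 1.30(55.845) + 2(28.085) + 6(15.999)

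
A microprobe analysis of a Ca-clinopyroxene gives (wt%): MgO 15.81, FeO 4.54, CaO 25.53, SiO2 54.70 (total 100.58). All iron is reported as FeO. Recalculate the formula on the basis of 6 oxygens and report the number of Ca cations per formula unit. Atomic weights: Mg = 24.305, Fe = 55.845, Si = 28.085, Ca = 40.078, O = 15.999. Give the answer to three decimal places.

1.000 Ca apfu

15.81 wt% MgO ÷ 40.304 g/mol = 0.39227 mol, giving 0.39227 Mg and 0.39227 O.
4.54 wt% FeO ÷ 71.844 g/mol = 0.06319 mol, giving 0.06319 Fe and 0.06319 O.
25.53 wt% CaO ÷ 56.077 g/mol = 0.45527 mol, giving 0.45527 Ca and 0.45527 O.
54.70 wt% SiO2 ÷ 60.083 g/mol = 0.91041 mol, giving 0.91041 Si and 1.82082 O.
Oxygen sums to 2.73155; scaling by 6/2.73155 = 2.19656 puts the formula on 6 O.
Ca: 0.45527 × 2.19656 = 1.000 atoms per formula unit.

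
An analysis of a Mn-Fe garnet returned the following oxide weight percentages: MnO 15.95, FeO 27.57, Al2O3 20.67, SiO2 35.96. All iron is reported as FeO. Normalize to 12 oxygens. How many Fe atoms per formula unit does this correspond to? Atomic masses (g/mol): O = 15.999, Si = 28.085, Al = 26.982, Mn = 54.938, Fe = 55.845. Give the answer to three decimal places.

1.908 Fe apfu

15.95 wt% MnO ÷ 70.937 g/mol = 0.22485 mol, giving 0.22485 Mn and 0.22485 O.
27.57 wt% FeO ÷ 71.844 g/mol = 0.38375 mol, giving 0.38375 Fe and 0.38375 O.
20.67 wt% Al2O3 ÷ 101.961 g/mol = 0.20272 mol, giving 0.40544 Al and 0.60816 O.
35.96 wt% SiO2 ÷ 60.083 g/mol = 0.59851 mol, giving 0.59851 Si and 1.19702 O.
Oxygen sums to 2.41378; scaling by 12/2.41378 = 4.97146 puts the formula on 12 O.
Fe: 0.38375 × 4.97146 = 1.908 atoms per formula unit.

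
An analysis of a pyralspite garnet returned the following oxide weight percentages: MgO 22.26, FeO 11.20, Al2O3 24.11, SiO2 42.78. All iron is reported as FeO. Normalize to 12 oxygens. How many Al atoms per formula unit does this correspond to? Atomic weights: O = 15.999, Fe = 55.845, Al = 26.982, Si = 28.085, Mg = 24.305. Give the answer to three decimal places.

1.997 Al apfu

MgO: 22.26/40.304 = 0.55230 mol → 0.55230 mol Mg, 0.55230 mol O.
FeO: 11.20/71.844 = 0.15589 mol → 0.15589 mol Fe, 0.15589 mol O.
Al2O3: 24.11/101.961 = 0.23646 mol → 0.47292 mol Al, 0.70938 mol O.
SiO2: 42.78/60.083 = 0.71202 mol → 0.71202 mol Si, 1.42404 mol O.
Total oxygen = 2.84161 mol. Normalization factor = 12/2.84161 = 4.22296.
Al per 12 O = 0.47292 × 4.22296 = 1.997.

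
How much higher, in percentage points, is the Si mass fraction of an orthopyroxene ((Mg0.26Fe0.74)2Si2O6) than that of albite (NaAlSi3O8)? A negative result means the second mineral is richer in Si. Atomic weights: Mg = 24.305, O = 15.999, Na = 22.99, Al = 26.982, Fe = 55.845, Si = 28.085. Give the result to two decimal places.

M((Mg0.26Fe0.74)2Si2O6) = 247.453 g/mol, so wt% Si = 56.170/247.453 × 100 = 22.70%.
M(NaAlSi3O8) = 262.219 g/mol, so wt% Si = 84.255/262.219 × 100 = 32.13%.
22.70 − 32.13 = -9.43 pp.

-9.43 percentage points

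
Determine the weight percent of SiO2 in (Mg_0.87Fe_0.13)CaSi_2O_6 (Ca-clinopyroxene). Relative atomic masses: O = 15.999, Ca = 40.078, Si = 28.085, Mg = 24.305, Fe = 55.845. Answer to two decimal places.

54.46 wt%

Formula mass = 220.647 g/mol.
2 Si → 2.0000 mol SiO2 per formula unit; M(SiO2) = 60.083, so SiO2 mass = 120.166 g.
120.166/220.647 × 100 = 54.46 wt%.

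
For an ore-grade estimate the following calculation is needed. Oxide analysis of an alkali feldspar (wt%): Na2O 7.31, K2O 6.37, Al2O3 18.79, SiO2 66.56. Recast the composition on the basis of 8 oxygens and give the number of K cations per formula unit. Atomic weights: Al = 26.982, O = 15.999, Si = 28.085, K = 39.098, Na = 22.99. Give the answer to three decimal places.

0.366 K apfu

Na2O: 7.31/61.979 = 0.11794 mol → 0.23588 mol Na, 0.11794 mol O.
K2O: 6.37/94.195 = 0.06763 mol → 0.13526 mol K, 0.06763 mol O.
Al2O3: 18.79/101.961 = 0.18429 mol → 0.36858 mol Al, 0.55287 mol O.
SiO2: 66.56/60.083 = 1.10780 mol → 1.10780 mol Si, 2.21560 mol O.
Total oxygen = 2.95404 mol. Normalization factor = 8/2.95404 = 2.70816.
K per 8 O = 0.13526 × 2.70816 = 0.366.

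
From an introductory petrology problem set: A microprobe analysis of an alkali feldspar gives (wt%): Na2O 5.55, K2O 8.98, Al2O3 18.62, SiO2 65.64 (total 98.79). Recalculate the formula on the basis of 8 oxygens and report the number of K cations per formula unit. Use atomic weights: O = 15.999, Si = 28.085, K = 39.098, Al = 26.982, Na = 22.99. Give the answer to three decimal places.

0.523 K apfu

Na2O (M=61.979): mol = 0.08955; Na = 0.17910, O = 0.08955.
K2O (M=94.195): mol = 0.09533; K = 0.19066, O = 0.09533.
Al2O3 (M=101.961): mol = 0.18262; Al = 0.36524, O = 0.54786.
SiO2 (M=60.083): mol = 1.09249; Si = 1.09249, O = 2.18498.
ΣO = 2.91772; factor = 8/ΣO = 2.74187.
K apfu = 0.19066 × 2.74187 = 0.523.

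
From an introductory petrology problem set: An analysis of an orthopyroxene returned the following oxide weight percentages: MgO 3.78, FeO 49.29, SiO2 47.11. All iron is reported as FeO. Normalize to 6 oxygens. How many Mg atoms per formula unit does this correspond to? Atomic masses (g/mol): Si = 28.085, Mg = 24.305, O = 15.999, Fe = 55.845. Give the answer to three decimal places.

3.78 wt% MgO ÷ 40.304 g/mol = 0.09379 mol, giving 0.09379 Mg and 0.09379 O.
49.29 wt% FeO ÷ 71.844 g/mol = 0.68607 mol, giving 0.68607 Fe and 0.68607 O.
47.11 wt% SiO2 ÷ 60.083 g/mol = 0.78408 mol, giving 0.78408 Si and 1.56816 O.
Oxygen sums to 2.34802; scaling by 6/2.34802 = 2.55534 puts the formula on 6 O.
Mg: 0.09379 × 2.55534 = 0.240 atoms per formula unit.

0.240 Mg apfu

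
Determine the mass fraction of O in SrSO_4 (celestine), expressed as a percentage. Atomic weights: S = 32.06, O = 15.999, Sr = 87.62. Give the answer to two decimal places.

34.84 mass %

Molar mass of SrSO_4: 1·87.62 + 1·32.06 + 4·15.999 = 183.676 g/mol.
Mass of O per formula unit: 4 × 15.999 = 63.996 g.
Weight fraction O = 63.996 / 183.676 = 0.3484.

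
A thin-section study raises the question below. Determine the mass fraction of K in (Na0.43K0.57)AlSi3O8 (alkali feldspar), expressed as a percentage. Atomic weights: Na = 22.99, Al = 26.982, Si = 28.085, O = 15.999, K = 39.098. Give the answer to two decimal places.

8.21 mass %

Formula mass = 0.43·22.99 + 0.57·39.098 + 1·26.982 + 3·28.085 + 8·15.999 = 271.401 g/mol, of which 22.286 g is K.
So K makes up 22.286/271.401 = 0.0821 of the mass, i.e. 8.21%.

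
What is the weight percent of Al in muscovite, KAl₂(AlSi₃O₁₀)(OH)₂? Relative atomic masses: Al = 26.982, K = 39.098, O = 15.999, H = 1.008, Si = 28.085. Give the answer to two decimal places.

20.32 weight percent

Formula mass = 1×39.098 + 3×26.982 + 3×28.085 + 12×15.999 + 2×1.008 = 398.303 g/mol, of which 80.946 g is Al.
So Al makes up 80.946/398.303 = 0.2032 of the mass, i.e. 20.32%.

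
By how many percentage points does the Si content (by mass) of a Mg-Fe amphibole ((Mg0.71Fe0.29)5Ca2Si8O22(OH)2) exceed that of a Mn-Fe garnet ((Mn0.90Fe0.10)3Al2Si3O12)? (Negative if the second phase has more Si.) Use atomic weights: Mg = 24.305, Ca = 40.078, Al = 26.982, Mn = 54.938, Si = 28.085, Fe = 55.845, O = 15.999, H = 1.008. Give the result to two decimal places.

9.17 percentage points

Si in (Mg0.71Fe0.29)5Ca2Si8O22(OH)2: molar mass 858.086 g/mol; 8×28.085 = 224.680 g → 26.18 wt%.
Si in (Mn0.90Fe0.10)3Al2Si3O12: molar mass 495.293 g/mol; 3×28.085 = 84.255 g → 17.01 wt%.
Difference = 26.18 − 17.01 = 9.17 percentage points.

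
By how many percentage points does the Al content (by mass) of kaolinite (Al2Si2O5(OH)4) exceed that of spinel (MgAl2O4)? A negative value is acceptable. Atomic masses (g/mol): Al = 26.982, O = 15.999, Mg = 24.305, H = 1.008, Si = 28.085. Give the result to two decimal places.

Al in Al2Si2O5(OH)4: molar mass 258.157 g/mol; 2×26.982 = 53.964 g → 20.90 wt%.
Al in MgAl2O4: molar mass 142.265 g/mol; 2×26.982 = 53.964 g → 37.93 wt%.
Difference = 20.90 − 37.93 = -17.03 percentage points.

-17.03 percentage points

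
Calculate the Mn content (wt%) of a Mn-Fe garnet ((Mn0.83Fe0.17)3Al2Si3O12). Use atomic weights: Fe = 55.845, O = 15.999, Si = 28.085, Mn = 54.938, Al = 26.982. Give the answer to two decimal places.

M((Mn0.83Fe0.17)3Al2Si3O12) = 495.484 g/mol.
Mn contributes 2.49 × 54.938 = 136.796 g per mole.
136.796/495.484 = 0.2761 → 27.61%.

27.61 wt%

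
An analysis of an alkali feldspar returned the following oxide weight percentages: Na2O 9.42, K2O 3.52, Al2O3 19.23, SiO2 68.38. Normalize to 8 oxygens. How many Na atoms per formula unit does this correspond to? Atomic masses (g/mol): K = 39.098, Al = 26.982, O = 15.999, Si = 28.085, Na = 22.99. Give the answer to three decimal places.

0.802 Na apfu

Na2O: 9.42/61.979 = 0.15199 mol → 0.30398 mol Na, 0.15199 mol O.
K2O: 3.52/94.195 = 0.03737 mol → 0.07474 mol K, 0.03737 mol O.
Al2O3: 19.23/101.961 = 0.18860 mol → 0.37720 mol Al, 0.56580 mol O.
SiO2: 68.38/60.083 = 1.13809 mol → 1.13809 mol Si, 2.27618 mol O.
Total oxygen = 3.03134 mol. Normalization factor = 8/3.03134 = 2.63910.
Na per 8 O = 0.30398 × 2.63910 = 0.802.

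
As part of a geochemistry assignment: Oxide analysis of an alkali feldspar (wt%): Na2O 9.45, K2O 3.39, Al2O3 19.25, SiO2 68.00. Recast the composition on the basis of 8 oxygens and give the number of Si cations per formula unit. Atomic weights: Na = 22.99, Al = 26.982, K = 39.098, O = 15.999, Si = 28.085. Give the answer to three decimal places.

3.000 Si apfu

Na2O: 9.45/61.979 = 0.15247 mol → 0.30494 mol Na, 0.15247 mol O.
K2O: 3.39/94.195 = 0.03599 mol → 0.07198 mol K, 0.03599 mol O.
Al2O3: 19.25/101.961 = 0.18880 mol → 0.37760 mol Al, 0.56640 mol O.
SiO2: 68.00/60.083 = 1.13177 mol → 1.13177 mol Si, 2.26354 mol O.
Total oxygen = 3.01840 mol. Normalization factor = 8/3.01840 = 2.65041.
Si per 8 O = 1.13177 × 2.65041 = 3.000.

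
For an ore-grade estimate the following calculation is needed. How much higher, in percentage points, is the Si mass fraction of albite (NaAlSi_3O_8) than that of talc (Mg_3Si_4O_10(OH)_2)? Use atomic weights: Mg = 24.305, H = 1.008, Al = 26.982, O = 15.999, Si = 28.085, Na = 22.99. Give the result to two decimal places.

Si in NaAlSi_3O_8: molar mass 262.219 g/mol; 3×28.085 = 84.255 g → 32.13 wt%.
Si in Mg_3Si_4O_10(OH)_2: molar mass 379.259 g/mol; 4×28.085 = 112.340 g → 29.62 wt%.
Difference = 32.13 − 29.62 = 2.51 percentage points.

2.51 percentage points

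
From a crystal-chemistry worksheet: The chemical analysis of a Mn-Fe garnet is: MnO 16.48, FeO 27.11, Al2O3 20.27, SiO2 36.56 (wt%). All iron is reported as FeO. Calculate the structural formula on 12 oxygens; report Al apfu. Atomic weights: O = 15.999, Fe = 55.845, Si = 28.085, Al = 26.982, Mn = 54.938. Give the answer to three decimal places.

MnO (M=70.937): mol = 0.23232; Mn = 0.23232, O = 0.23232.
FeO (M=71.844): mol = 0.37735; Fe = 0.37735, O = 0.37735.
Al2O3 (M=101.961): mol = 0.19880; Al = 0.39760, O = 0.59640.
SiO2 (M=60.083): mol = 0.60849; Si = 0.60849, O = 1.21698.
ΣO = 2.42305; factor = 12/ΣO = 4.95244.
Al apfu = 0.39760 × 4.95244 = 1.969.

1.969 Al apfu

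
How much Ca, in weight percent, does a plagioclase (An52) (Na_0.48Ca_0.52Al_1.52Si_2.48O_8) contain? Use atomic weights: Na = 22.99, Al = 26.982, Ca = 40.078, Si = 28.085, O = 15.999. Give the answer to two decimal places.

M(Na_0.48Ca_0.52Al_1.52Si_2.48O_8) = 270.531 g/mol.
Ca contributes 0.52 × 40.078 = 20.841 g per mole.
20.841/270.531 = 0.0770 → 7.70%.

7.70 weight percent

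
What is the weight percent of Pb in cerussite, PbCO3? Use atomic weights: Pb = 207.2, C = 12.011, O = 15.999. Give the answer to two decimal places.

Formula mass = 1*207.2 + 1*12.011 + 3*15.999 = 267.208 g/mol, of which 207.200 g is Pb.
So Pb makes up 207.200/267.208 = 0.7754 of the mass, i.e. 77.54%.

77.54 weight percent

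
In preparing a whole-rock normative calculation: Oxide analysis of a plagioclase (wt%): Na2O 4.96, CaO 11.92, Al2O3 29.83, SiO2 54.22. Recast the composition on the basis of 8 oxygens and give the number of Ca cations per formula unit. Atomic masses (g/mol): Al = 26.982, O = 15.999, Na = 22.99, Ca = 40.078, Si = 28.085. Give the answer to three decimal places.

0.572 Ca apfu

4.96 wt% Na2O ÷ 61.979 g/mol = 0.08003 mol, giving 0.16006 Na and 0.08003 O.
11.92 wt% CaO ÷ 56.077 g/mol = 0.21256 mol, giving 0.21256 Ca and 0.21256 O.
29.83 wt% Al2O3 ÷ 101.961 g/mol = 0.29256 mol, giving 0.58512 Al and 0.87768 O.
54.22 wt% SiO2 ÷ 60.083 g/mol = 0.90242 mol, giving 0.90242 Si and 1.80484 O.
Oxygen sums to 2.97511; scaling by 8/2.97511 = 2.68898 puts the formula on 8 O.
Ca: 0.21256 × 2.68898 = 0.572 atoms per formula unit.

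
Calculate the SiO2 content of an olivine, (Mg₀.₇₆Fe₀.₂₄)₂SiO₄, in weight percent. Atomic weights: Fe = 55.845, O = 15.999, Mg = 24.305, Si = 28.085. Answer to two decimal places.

38.56 wt%

Molar mass of (Mg₀.₇₆Fe₀.₂₄)₂SiO₄ = 1.52·24.305 + 0.48·55.845 + 1·28.085 + 4·15.999 = 155.830 g/mol.
Each formula unit contains 1 Si, equivalent to 1/1 = 1.0000 mol SiO2.
M(SiO2) = 1×28.085 + 2×15.999 = 60.083 g/mol.
Mass of SiO2 per formula unit = 1.0000 × 60.083 = 60.083 g.
SiO2 wt% = 60.083 / 155.830 × 100 = 38.56%.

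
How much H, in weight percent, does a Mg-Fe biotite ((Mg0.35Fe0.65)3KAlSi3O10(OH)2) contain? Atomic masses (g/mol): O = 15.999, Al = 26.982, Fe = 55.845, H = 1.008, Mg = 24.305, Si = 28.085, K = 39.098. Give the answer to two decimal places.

0.42 weight percent

M((Mg0.35Fe0.65)3KAlSi3O10(OH)2) = 478.757 g/mol.
H contributes 2 × 1.008 = 2.016 g per mole.
2.016/478.757 = 0.0042 → 0.42%.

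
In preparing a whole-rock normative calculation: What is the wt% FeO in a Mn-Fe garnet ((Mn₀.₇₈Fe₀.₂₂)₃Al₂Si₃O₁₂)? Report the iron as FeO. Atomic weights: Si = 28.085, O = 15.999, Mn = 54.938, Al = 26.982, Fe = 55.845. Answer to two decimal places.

9.57 wt%

M((Mn₀.₇₈Fe₀.₂₂)₃Al₂Si₃O₁₂) = 495.620 g/mol; M(FeO) = 71.844 g/mol.
Moles FeO per formula unit = 0.66 Fe ÷ 1 = 0.6600.
FeO fraction = (0.6600 × 71.844) / 495.620 = 47.417/495.620 = 0.0957.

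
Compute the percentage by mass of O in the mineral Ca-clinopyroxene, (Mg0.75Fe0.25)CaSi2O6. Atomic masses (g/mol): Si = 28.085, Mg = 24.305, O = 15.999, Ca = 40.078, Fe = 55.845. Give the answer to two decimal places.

M((Mg0.75Fe0.25)CaSi2O6) = 224.432 g/mol.
O contributes 6 × 15.999 = 95.994 g per mole.
95.994/224.432 = 0.4277 → 42.77%.

42.77 mass %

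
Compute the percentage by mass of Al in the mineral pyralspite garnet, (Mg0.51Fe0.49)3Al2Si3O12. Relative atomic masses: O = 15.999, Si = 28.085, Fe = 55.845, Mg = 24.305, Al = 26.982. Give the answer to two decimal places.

Molar mass of (Mg0.51Fe0.49)3Al2Si3O12: 1.53×24.305 + 1.47×55.845 + 2×26.982 + 3×28.085 + 12×15.999 = 449.486 g/mol.
Mass of Al per formula unit: 2 × 26.982 = 53.964 g.
Weight fraction Al = 53.964 / 449.486 = 0.1201.

12.01 mass %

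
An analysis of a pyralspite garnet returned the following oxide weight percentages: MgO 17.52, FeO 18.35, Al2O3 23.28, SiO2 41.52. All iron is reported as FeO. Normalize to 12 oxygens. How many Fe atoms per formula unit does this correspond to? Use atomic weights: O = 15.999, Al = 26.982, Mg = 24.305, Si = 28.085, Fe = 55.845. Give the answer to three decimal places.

1.112 Fe apfu

MgO: 17.52/40.304 = 0.43470 mol → 0.43470 mol Mg, 0.43470 mol O.
FeO: 18.35/71.844 = 0.25541 mol → 0.25541 mol Fe, 0.25541 mol O.
Al2O3: 23.28/101.961 = 0.22832 mol → 0.45664 mol Al, 0.68496 mol O.
SiO2: 41.52/60.083 = 0.69104 mol → 0.69104 mol Si, 1.38208 mol O.
Total oxygen = 2.75715 mol. Normalization factor = 12/2.75715 = 4.35232.
Fe per 12 O = 0.25541 × 4.35232 = 1.112.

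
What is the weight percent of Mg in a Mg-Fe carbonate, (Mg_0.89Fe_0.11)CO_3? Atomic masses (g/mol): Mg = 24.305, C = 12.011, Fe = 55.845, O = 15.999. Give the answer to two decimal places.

24.64 mass %

Formula mass = 0.89·24.305 + 0.11·55.845 + 1·12.011 + 3·15.999 = 87.782 g/mol, of which 21.631 g is Mg.
So Mg makes up 21.631/87.782 = 0.2464 of the mass, i.e. 24.64%.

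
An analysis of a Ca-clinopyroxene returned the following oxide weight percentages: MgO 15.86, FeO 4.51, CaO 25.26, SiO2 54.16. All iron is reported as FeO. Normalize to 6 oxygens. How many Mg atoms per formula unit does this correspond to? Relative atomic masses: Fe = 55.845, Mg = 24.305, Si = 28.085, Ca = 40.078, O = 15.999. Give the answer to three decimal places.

MgO: 15.86/40.304 = 0.39351 mol → 0.39351 mol Mg, 0.39351 mol O.
FeO: 4.51/71.844 = 0.06277 mol → 0.06277 mol Fe, 0.06277 mol O.
CaO: 25.26/56.077 = 0.45045 mol → 0.45045 mol Ca, 0.45045 mol O.
SiO2: 54.16/60.083 = 0.90142 mol → 0.90142 mol Si, 1.80284 mol O.
Total oxygen = 2.70957 mol. Normalization factor = 6/2.70957 = 2.21437.
Mg per 6 O = 0.39351 × 2.21437 = 0.871.

0.871 Mg apfu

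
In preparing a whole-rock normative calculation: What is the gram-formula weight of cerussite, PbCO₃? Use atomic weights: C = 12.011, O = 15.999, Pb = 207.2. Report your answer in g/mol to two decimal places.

M = 1×207.2 + 1×12.011 + 3×15.999

267.21 g/mol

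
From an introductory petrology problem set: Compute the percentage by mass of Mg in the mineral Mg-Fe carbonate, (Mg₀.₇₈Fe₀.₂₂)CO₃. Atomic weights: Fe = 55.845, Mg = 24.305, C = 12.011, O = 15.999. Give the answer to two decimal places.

Molar mass of (Mg₀.₇₈Fe₀.₂₂)CO₃: 0.78*24.305 + 0.22*55.845 + 1*12.011 + 3*15.999 = 91.252 g/mol.
Mass of Mg per formula unit: 0.78 × 24.305 = 18.958 g.
Weight fraction Mg = 18.958 / 91.252 = 0.2078.

20.78 mass %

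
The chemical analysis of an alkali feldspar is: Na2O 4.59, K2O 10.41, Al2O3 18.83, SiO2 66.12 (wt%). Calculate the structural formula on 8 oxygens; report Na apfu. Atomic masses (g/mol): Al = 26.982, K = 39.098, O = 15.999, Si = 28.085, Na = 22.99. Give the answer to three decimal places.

0.403 Na apfu

Na2O: 4.59/61.979 = 0.07406 mol → 0.14812 mol Na, 0.07406 mol O.
K2O: 10.41/94.195 = 0.11052 mol → 0.22104 mol K, 0.11052 mol O.
Al2O3: 18.83/101.961 = 0.18468 mol → 0.36936 mol Al, 0.55404 mol O.
SiO2: 66.12/60.083 = 1.10048 mol → 1.10048 mol Si, 2.20096 mol O.
Total oxygen = 2.93958 mol. Normalization factor = 8/2.93958 = 2.72148.
Na per 8 O = 0.14812 × 2.72148 = 0.403.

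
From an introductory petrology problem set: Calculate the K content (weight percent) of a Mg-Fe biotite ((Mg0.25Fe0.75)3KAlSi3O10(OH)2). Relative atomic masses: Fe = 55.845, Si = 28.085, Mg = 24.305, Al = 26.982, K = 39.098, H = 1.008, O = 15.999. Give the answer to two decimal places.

Molar mass of (Mg0.25Fe0.75)3KAlSi3O10(OH)2: 0.75×24.305 + 2.25×55.845 + 1×39.098 + 1×26.982 + 3×28.085 + 12×15.999 + 2×1.008 = 488.219 g/mol.
Mass of K per formula unit: 1 × 39.098 = 39.098 g.
Weight fraction K = 39.098 / 488.219 = 0.0801.

8.01 weight percent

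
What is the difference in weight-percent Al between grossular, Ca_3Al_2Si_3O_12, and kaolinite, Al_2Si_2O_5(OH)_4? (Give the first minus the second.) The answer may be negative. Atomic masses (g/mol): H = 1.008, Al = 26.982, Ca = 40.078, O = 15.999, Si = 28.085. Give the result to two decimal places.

First mineral: 53.964 g Al in 450.441 g formula = 11.98 wt% Al.
Second mineral: 53.964 g Al in 258.157 g formula = 20.90 wt% Al.
11.98% − 20.90% gives a difference of -8.92 percentage points.

-8.92 percentage points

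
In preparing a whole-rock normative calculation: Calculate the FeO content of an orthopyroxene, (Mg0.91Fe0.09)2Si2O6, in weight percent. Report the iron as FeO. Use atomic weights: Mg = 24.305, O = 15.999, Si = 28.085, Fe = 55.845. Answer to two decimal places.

6.26 wt%

M((Mg0.91Fe0.09)2Si2O6) = 206.451 g/mol; M(FeO) = 71.844 g/mol.
Moles FeO per formula unit = 0.18 Fe ÷ 1 = 0.1800.
FeO fraction = (0.1800 × 71.844) / 206.451 = 12.932/206.451 = 0.0626.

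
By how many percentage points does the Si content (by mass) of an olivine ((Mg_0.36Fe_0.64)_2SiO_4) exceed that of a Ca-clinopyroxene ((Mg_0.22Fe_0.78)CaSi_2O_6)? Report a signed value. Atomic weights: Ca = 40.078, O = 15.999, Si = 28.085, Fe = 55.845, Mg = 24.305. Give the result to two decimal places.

M((Mg_0.36Fe_0.64)_2SiO_4) = 181.062 g/mol, so wt% Si = 28.085/181.062 × 100 = 15.51%.
M((Mg_0.22Fe_0.78)CaSi_2O_6) = 241.148 g/mol, so wt% Si = 56.170/241.148 × 100 = 23.29%.
15.51 − 23.29 = -7.78 pp.

-7.78 percentage points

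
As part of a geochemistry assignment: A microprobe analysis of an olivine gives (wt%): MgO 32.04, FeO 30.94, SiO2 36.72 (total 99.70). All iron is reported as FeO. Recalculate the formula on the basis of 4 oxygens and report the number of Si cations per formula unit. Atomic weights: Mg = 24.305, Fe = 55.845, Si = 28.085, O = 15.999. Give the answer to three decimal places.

32.04 wt% MgO ÷ 40.304 g/mol = 0.79496 mol, giving 0.79496 Mg and 0.79496 O.
30.94 wt% FeO ÷ 71.844 g/mol = 0.43066 mol, giving 0.43066 Fe and 0.43066 O.
36.72 wt% SiO2 ÷ 60.083 g/mol = 0.61115 mol, giving 0.61115 Si and 1.22230 O.
Oxygen sums to 2.44792; scaling by 4/2.44792 = 1.63404 puts the formula on 4 O.
Si: 0.61115 × 1.63404 = 0.999 atoms per formula unit.

0.999 Si apfu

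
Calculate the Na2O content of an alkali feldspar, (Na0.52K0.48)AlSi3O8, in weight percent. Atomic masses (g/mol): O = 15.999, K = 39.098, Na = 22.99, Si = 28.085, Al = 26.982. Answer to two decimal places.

Formula mass = 269.951 g/mol.
0.52 Na → 0.2600 mol Na2O per formula unit; M(Na2O) = 61.979, so Na2O mass = 16.115 g.
16.115/269.951 × 100 = 5.97 wt%.

5.97 wt%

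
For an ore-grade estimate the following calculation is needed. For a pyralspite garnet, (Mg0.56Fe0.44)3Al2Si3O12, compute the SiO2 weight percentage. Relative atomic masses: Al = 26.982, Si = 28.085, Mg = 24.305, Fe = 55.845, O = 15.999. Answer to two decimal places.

40.53 wt%

Formula mass = 444.755 g/mol.
3 Si → 3.0000 mol SiO2 per formula unit; M(SiO2) = 60.083, so SiO2 mass = 180.249 g.
180.249/444.755 × 100 = 40.53 wt%.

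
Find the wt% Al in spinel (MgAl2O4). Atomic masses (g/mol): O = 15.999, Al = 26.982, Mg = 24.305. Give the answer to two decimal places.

M(MgAl2O4) = 142.265 g/mol.
Al contributes 2 × 26.982 = 53.964 g per mole.
53.964/142.265 = 0.3793 → 37.93%.

37.93 mass %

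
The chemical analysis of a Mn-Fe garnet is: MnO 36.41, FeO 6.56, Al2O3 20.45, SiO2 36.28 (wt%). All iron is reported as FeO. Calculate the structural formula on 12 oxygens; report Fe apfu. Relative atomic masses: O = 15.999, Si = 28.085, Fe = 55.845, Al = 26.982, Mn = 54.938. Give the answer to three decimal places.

0.454 Fe apfu

MnO: 36.41/70.937 = 0.51327 mol → 0.51327 mol Mn, 0.51327 mol O.
FeO: 6.56/71.844 = 0.09131 mol → 0.09131 mol Fe, 0.09131 mol O.
Al2O3: 20.45/101.961 = 0.20057 mol → 0.40114 mol Al, 0.60171 mol O.
SiO2: 36.28/60.083 = 0.60383 mol → 0.60383 mol Si, 1.20766 mol O.
Total oxygen = 2.41395 mol. Normalization factor = 12/2.41395 = 4.97111.
Fe per 12 O = 0.09131 × 4.97111 = 0.454.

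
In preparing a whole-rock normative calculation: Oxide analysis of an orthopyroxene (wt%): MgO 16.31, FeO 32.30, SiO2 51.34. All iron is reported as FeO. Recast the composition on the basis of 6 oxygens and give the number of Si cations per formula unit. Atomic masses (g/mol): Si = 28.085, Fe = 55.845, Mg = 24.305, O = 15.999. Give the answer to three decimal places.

MgO: 16.31/40.304 = 0.40467 mol → 0.40467 mol Mg, 0.40467 mol O.
FeO: 32.30/71.844 = 0.44959 mol → 0.44959 mol Fe, 0.44959 mol O.
SiO2: 51.34/60.083 = 0.85448 mol → 0.85448 mol Si, 1.70896 mol O.
Total oxygen = 2.56322 mol. Normalization factor = 6/2.56322 = 2.34081.
Si per 6 O = 0.85448 × 2.34081 = 2.000.

2.000 Si apfu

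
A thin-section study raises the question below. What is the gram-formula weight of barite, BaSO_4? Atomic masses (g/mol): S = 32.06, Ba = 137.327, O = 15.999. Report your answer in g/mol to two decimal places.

233.38 g/mol

M = 1×137.327 + 1×32.06 + 4×15.999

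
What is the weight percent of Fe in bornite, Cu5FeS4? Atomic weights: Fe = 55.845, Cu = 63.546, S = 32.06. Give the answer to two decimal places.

M(Cu5FeS4) = 501.815 g/mol.
Fe contributes 1 × 55.845 = 55.845 g per mole.
55.845/501.815 = 0.1113 → 11.13%.

11.13 weight percent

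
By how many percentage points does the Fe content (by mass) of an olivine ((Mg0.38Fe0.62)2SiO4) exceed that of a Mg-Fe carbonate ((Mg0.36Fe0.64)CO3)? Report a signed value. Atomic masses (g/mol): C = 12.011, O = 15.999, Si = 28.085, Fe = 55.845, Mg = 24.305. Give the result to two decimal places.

First mineral: 69.248 g Fe in 179.801 g formula = 38.51 wt% Fe.
Second mineral: 35.741 g Fe in 104.499 g formula = 34.20 wt% Fe.
38.51% − 34.20% gives a difference of 4.31 percentage points.

4.31 percentage points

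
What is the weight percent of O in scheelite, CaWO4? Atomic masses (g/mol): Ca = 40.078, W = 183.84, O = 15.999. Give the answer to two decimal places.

Molar mass of CaWO4: 1*40.078 + 1*183.84 + 4*15.999 = 287.914 g/mol.
Mass of O per formula unit: 4 × 15.999 = 63.996 g.
Weight fraction O = 63.996 / 287.914 = 0.2223.

22.23 mass %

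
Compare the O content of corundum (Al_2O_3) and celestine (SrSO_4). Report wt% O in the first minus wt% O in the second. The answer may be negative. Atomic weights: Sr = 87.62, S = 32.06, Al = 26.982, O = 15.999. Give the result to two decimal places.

12.23 percentage points

O in Al_2O_3: molar mass 101.961 g/mol; 3×15.999 = 47.997 g → 47.07 wt%.
O in SrSO_4: molar mass 183.676 g/mol; 4×15.999 = 63.996 g → 34.84 wt%.
Difference = 47.07 − 34.84 = 12.23 percentage points.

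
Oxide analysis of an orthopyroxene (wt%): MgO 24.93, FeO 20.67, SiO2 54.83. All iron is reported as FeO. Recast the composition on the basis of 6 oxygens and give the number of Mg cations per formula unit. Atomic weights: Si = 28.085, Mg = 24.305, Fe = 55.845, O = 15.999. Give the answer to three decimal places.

MgO: 24.93/40.304 = 0.61855 mol → 0.61855 mol Mg, 0.61855 mol O.
FeO: 20.67/71.844 = 0.28771 mol → 0.28771 mol Fe, 0.28771 mol O.
SiO2: 54.83/60.083 = 0.91257 mol → 0.91257 mol Si, 1.82514 mol O.
Total oxygen = 2.73140 mol. Normalization factor = 6/2.73140 = 2.19668.
Mg per 6 O = 0.61855 × 2.19668 = 1.359.

1.359 Mg apfu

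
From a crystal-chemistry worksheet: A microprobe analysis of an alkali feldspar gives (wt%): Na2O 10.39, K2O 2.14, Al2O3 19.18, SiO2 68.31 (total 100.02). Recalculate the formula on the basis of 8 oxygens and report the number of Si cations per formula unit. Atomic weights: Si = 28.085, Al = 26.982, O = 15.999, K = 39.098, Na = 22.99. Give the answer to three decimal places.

3.003 Si apfu

10.39 wt% Na2O ÷ 61.979 g/mol = 0.16764 mol, giving 0.33528 Na and 0.16764 O.
2.14 wt% K2O ÷ 94.195 g/mol = 0.02272 mol, giving 0.04544 K and 0.02272 O.
19.18 wt% Al2O3 ÷ 101.961 g/mol = 0.18811 mol, giving 0.37622 Al and 0.56433 O.
68.31 wt% SiO2 ÷ 60.083 g/mol = 1.13693 mol, giving 1.13693 Si and 2.27386 O.
Oxygen sums to 3.02855; scaling by 8/3.02855 = 2.64153 puts the formula on 8 O.
Si: 1.13693 × 2.64153 = 3.003 atoms per formula unit.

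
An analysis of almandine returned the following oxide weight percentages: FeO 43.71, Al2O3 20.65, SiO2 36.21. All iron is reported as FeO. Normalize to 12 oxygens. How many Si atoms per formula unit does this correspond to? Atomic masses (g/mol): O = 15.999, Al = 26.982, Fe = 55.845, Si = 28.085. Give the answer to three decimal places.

2.987 Si apfu

43.71 wt% FeO ÷ 71.844 g/mol = 0.60840 mol, giving 0.60840 Fe and 0.60840 O.
20.65 wt% Al2O3 ÷ 101.961 g/mol = 0.20253 mol, giving 0.40506 Al and 0.60759 O.
36.21 wt% SiO2 ÷ 60.083 g/mol = 0.60267 mol, giving 0.60267 Si and 1.20534 O.
Oxygen sums to 2.42133; scaling by 12/2.42133 = 4.95595 puts the formula on 12 O.
Si: 0.60267 × 4.95595 = 2.987 atoms per formula unit.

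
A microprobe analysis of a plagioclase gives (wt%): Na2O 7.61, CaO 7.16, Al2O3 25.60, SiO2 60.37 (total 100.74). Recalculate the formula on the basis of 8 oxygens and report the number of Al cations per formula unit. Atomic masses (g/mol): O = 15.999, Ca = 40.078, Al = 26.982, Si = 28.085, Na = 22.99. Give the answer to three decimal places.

Na2O (M=61.979): mol = 0.12278; Na = 0.24556, O = 0.12278.
CaO (M=56.077): mol = 0.12768; Ca = 0.12768, O = 0.12768.
Al2O3 (M=101.961): mol = 0.25108; Al = 0.50216, O = 0.75324.
SiO2 (M=60.083): mol = 1.00478; Si = 1.00478, O = 2.00956.
ΣO = 3.01326; factor = 8/ΣO = 2.65493.
Al apfu = 0.50216 × 2.65493 = 1.333.

1.333 Al apfu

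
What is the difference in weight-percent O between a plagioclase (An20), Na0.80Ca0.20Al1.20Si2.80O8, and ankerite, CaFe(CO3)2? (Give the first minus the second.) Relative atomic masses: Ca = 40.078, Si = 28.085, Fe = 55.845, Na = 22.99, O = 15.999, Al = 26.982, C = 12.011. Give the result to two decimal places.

3.77 percentage points

M(Na0.80Ca0.20Al1.20Si2.80O8) = 265.416 g/mol, so wt% O = 127.992/265.416 × 100 = 48.22%.
M(CaFe(CO3)2) = 215.939 g/mol, so wt% O = 95.994/215.939 × 100 = 44.45%.
48.22 − 44.45 = 3.77 pp.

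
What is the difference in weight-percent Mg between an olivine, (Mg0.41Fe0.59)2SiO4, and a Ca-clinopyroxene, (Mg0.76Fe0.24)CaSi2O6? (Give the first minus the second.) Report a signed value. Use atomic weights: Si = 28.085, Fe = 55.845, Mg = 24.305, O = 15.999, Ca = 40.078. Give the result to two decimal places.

2.96 percentage points

First mineral: 19.930 g Mg in 177.908 g formula = 11.20 wt% Mg.
Second mineral: 18.472 g Mg in 224.117 g formula = 8.24 wt% Mg.
11.20% − 8.24% gives a difference of 2.96 percentage points.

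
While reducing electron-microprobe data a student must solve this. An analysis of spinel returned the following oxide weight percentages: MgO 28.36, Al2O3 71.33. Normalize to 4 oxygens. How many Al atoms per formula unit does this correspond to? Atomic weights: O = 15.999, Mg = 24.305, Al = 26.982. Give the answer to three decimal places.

1.997 Al apfu

MgO: 28.36/40.304 = 0.70365 mol → 0.70365 mol Mg, 0.70365 mol O.
Al2O3: 71.33/101.961 = 0.69958 mol → 1.39916 mol Al, 2.09874 mol O.
Total oxygen = 2.80239 mol. Normalization factor = 4/2.80239 = 1.42735.
Al per 4 O = 1.39916 × 1.42735 = 1.997.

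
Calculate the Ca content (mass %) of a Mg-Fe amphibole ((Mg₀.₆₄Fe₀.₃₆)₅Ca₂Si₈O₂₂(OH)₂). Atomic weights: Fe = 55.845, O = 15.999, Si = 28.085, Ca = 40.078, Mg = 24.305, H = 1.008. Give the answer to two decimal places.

9.22 mass %

Formula mass = 3.20*24.305 + 1.80*55.845 + 2*40.078 + 8*28.085 + 24*15.999 + 2*1.008 = 869.125 g/mol, of which 80.156 g is Ca.
So Ca makes up 80.156/869.125 = 0.0922 of the mass, i.e. 9.22%.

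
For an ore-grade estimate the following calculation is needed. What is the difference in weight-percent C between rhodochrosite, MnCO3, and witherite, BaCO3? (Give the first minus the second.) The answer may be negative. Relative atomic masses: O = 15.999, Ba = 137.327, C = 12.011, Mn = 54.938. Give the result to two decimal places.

4.36 percentage points

C in MnCO3: molar mass 114.946 g/mol; 1×12.011 = 12.011 g → 10.45 wt%.
C in BaCO3: molar mass 197.335 g/mol; 1×12.011 = 12.011 g → 6.09 wt%.
Difference = 10.45 − 6.09 = 4.36 percentage points.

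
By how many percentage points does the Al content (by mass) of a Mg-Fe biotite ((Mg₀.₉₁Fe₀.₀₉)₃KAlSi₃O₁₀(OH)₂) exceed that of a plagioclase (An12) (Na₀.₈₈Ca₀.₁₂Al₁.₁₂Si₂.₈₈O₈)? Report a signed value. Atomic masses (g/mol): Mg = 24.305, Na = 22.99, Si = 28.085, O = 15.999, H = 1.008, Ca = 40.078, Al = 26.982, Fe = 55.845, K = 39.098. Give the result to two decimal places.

-5.10 percentage points

M((Mg₀.₉₁Fe₀.₀₉)₃KAlSi₃O₁₀(OH)₂) = 425.770 g/mol, so wt% Al = 26.982/425.770 × 100 = 6.34%.
M(Na₀.₈₈Ca₀.₁₂Al₁.₁₂Si₂.₈₈O₈) = 264.137 g/mol, so wt% Al = 30.220/264.137 × 100 = 11.44%.
6.34 − 11.44 = -5.10 pp.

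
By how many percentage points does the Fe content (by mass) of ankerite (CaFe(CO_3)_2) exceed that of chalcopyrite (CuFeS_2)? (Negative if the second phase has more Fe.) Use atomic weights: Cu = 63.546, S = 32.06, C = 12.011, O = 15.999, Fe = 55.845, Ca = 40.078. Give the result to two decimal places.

First mineral: 55.845 g Fe in 215.939 g formula = 25.86 wt% Fe.
Second mineral: 55.845 g Fe in 183.511 g formula = 30.43 wt% Fe.
25.86% − 30.43% gives a difference of -4.57 percentage points.

-4.57 percentage points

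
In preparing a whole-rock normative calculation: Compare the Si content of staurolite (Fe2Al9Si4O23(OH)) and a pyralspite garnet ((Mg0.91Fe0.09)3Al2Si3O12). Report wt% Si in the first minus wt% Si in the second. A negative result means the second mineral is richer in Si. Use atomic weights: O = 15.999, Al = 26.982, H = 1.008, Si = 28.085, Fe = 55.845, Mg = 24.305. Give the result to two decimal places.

-7.28 percentage points

M(Fe2Al9Si4O23(OH)) = 851.852 g/mol, so wt% Si = 112.340/851.852 × 100 = 13.19%.
M((Mg0.91Fe0.09)3Al2Si3O12) = 411.638 g/mol, so wt% Si = 84.255/411.638 × 100 = 20.47%.
13.19 − 20.47 = -7.28 pp.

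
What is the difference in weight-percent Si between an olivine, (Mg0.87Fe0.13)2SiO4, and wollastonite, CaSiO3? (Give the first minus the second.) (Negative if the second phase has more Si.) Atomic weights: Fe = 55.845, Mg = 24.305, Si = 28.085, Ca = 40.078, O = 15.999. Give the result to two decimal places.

-5.32 percentage points

First mineral: 28.085 g Si in 148.891 g formula = 18.86 wt% Si.
Second mineral: 28.085 g Si in 116.160 g formula = 24.18 wt% Si.
18.86% − 24.18% gives a difference of -5.32 percentage points.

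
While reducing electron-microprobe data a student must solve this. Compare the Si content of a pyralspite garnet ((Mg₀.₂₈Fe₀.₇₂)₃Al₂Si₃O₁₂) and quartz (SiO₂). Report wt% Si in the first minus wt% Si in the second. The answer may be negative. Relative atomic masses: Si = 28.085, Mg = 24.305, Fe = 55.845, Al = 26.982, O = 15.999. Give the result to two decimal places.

M((Mg₀.₂₈Fe₀.₇₂)₃Al₂Si₃O₁₂) = 471.248 g/mol, so wt% Si = 84.255/471.248 × 100 = 17.88%.
M(SiO₂) = 60.083 g/mol, so wt% Si = 28.085/60.083 × 100 = 46.74%.
17.88 − 46.74 = -28.86 pp.

-28.86 percentage points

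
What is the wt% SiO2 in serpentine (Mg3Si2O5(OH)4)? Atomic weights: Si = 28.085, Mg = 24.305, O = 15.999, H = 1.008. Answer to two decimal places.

M(Mg3Si2O5(OH)4) = 277.108 g/mol; M(SiO2) = 60.083 g/mol.
Moles SiO2 per formula unit = 2 Si ÷ 1 = 2.0000.
SiO2 fraction = (2.0000 × 60.083) / 277.108 = 120.166/277.108 = 0.4336.

43.36 wt%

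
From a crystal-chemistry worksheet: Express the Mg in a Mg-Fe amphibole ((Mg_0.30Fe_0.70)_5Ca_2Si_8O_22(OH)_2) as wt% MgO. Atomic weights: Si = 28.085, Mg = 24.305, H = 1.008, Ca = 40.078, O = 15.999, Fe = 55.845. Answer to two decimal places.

6.55 wt%

Molar mass of (Mg_0.30Fe_0.70)_5Ca_2Si_8O_22(OH)_2 = 1.50×24.305 + 3.50×55.845 + 2×40.078 + 8×28.085 + 24×15.999 + 2×1.008 = 922.743 g/mol.
Each formula unit contains 1.50 Mg, equivalent to 1.50/1 = 1.5000 mol MgO.
M(MgO) = 1×24.305 + 1×15.999 = 40.304 g/mol.
Mass of MgO per formula unit = 1.5000 × 40.304 = 60.456 g.
MgO wt% = 60.456 / 922.743 × 100 = 6.55%.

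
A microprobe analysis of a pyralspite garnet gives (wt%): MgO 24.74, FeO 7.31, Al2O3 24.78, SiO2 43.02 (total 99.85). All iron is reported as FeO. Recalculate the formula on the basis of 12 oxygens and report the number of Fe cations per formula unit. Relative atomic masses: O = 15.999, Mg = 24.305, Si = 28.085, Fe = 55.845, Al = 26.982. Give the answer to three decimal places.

24.74 wt% MgO ÷ 40.304 g/mol = 0.61383 mol, giving 0.61383 Mg and 0.61383 O.
7.31 wt% FeO ÷ 71.844 g/mol = 0.10175 mol, giving 0.10175 Fe and 0.10175 O.
24.78 wt% Al2O3 ÷ 101.961 g/mol = 0.24303 mol, giving 0.48606 Al and 0.72909 O.
43.02 wt% SiO2 ÷ 60.083 g/mol = 0.71601 mol, giving 0.71601 Si and 1.43202 O.
Oxygen sums to 2.87669; scaling by 12/2.87669 = 4.17146 puts the formula on 12 O.
Fe: 0.10175 × 4.17146 = 0.424 atoms per formula unit.

0.424 Fe apfu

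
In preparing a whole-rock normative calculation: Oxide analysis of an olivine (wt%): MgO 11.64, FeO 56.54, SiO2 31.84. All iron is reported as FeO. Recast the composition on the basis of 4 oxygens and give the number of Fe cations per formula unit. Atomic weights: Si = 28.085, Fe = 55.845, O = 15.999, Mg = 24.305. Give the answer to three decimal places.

MgO: 11.64/40.304 = 0.28881 mol → 0.28881 mol Mg, 0.28881 mol O.
FeO: 56.54/71.844 = 0.78698 mol → 0.78698 mol Fe, 0.78698 mol O.
SiO2: 31.84/60.083 = 0.52993 mol → 0.52993 mol Si, 1.05986 mol O.
Total oxygen = 2.13565 mol. Normalization factor = 4/2.13565 = 1.87297.
Fe per 4 O = 0.78698 × 1.87297 = 1.474.

1.474 Fe apfu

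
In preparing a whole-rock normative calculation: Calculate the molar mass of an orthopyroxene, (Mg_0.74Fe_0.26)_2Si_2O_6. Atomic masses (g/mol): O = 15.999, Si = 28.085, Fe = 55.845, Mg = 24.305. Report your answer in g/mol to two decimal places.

The formula mass is the sum 1.48(24.305) + 0.52(55.845) + 2(28.085) + 6(15.999).

217.17 g/mol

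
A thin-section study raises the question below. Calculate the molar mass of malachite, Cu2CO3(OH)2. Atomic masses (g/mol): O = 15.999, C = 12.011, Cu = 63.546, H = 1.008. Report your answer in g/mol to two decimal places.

Cu: 2 × 63.546 = 127.0920
C: 1 × 12.011 = 12.0110
O: 5 × 15.999 = 79.9950
H: 2 × 1.008 = 2.0160
Summing the contributions gives the formula mass.

221.11 g/mol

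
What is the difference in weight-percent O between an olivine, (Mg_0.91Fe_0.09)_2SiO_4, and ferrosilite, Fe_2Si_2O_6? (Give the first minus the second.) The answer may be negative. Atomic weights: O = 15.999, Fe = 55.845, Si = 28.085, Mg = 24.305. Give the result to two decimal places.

First mineral: 63.996 g O in 146.368 g formula = 43.72 wt% O.
Second mineral: 95.994 g O in 263.854 g formula = 36.38 wt% O.
43.72% − 36.38% gives a difference of 7.34 percentage points.

7.34 percentage points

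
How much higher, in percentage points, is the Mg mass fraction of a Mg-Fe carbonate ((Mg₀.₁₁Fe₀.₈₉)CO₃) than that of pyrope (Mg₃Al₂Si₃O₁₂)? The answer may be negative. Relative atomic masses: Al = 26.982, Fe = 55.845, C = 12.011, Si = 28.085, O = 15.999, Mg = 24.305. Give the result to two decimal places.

-15.71 percentage points

First mineral: 2.674 g Mg in 112.384 g formula = 2.38 wt% Mg.
Second mineral: 72.915 g Mg in 403.122 g formula = 18.09 wt% Mg.
2.38% − 18.09% gives a difference of -15.71 percentage points.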